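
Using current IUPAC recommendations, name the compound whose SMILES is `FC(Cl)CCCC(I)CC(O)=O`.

The longest carbon chain that includes the –COOH group has 7 carbons, so the parent hydride is heptane.
A carboxylic acid (terminal –COOH) is the principal characteristic group, giving the suffix -oic acid.
Number the chain so that the carboxylic acid carbon is C-1 by definition.
With this numbering: a chloro group at C-7; a fluoro group at C-7; an iodo group at C-3.
The substituents are ordered alphabetically, ignoring any di-/tri- multipliers.
The name is 7-chloro-7-fluoro-3-iodoheptanoic acid.

7-chloro-7-fluoro-3-iodoheptanoic acid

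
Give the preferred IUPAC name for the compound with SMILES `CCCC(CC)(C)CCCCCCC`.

The longest continuous carbon chain has 11 atoms, so the parent hydride is undecane.
Number the chain so that the substituent locant set {4,4} is lower than {8,8} at the first point of difference.
This places an ethyl group at C-4; a methyl group at C-4.
The substituents are ordered alphabetically, ignoring any di-/tri- multipliers.
Putting it together: 4-ethyl-4-methylundecane.

4-ethyl-4-methylundecane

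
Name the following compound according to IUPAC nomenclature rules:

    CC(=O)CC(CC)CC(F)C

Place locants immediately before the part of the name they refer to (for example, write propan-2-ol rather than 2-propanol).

The longest chain bearing the carbonyl is 7 carbons long (heptane).
A ketone (C=O on an internal carbon) is the principal characteristic group, giving the suffix -one.
Number the chain so that numbering from this end puts the carbonyl group at C-2 rather than C-6.
That gives the carbonyl at C-2; an ethyl group at C-4; a fluoro group at C-6.
The substituents are ordered alphabetically, ignoring any di-/tri- multipliers.
Putting it together: 4-ethyl-6-fluoroheptan-2-one.

4-ethyl-6-fluoroheptan-2-one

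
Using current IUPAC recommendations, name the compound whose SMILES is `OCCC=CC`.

pent-3-en-1-ol

Counting along the main chain through the –OH group and the multiple bond gives 5 carbons: the parent is pentane.
The highest-priority functional group is an alcohol (–OH), so the name ends in -ol.
There is one C=C double bond, indicated by the ending -ene.
Choose the numbering such that numbering from this end puts the hydroxyl group at C-1 rather than C-5.
That gives the hydroxyl at C-1; the double bond between C-3 and C-4.
The name is pent-3-en-1-ol.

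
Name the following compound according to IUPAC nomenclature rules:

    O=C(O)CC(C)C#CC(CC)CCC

The longest carbon chain that includes the –COOH group and the multiple bond has 9 carbons, so the parent hydride is nonane.
A carboxylic acid (terminal –COOH) is the principal characteristic group, giving the suffix -oic acid.
There is one C≡C triple bond, indicated by the ending -yne.
The numbering direction is chosen so that the carboxylic acid carbon is C-1 by definition.
This places the triple bond between C-4 and C-5; an ethyl group at C-6; a methyl group at C-3.
Substituent prefixes are cited in alphabetical order (multiplying prefixes like di-/tri- are ignored for ordering).
Putting it together: 6-ethyl-3-methylnon-4-ynoic acid.

6-ethyl-3-methylnon-4-ynoic acid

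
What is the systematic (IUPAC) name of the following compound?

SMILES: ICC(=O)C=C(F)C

Counting along the main chain through the carbonyl and the multiple bond gives 5 carbons: the parent is pentane.
The principal characteristic group is a ketone (C=O on an internal carbon), named with the suffix -one.
There is one C=C double bond, indicated by the ending -ene.
The numbering direction is chosen so that numbering from this end puts the carbonyl group at C-2 rather than C-4.
This places the carbonyl at C-2; the double bond between C-3 and C-4; a fluoro group at C-4; an iodo group at C-1.
The substituents are ordered alphabetically, ignoring any di-/tri- multipliers.
Assembling the pieces gives 4-fluoro-1-iodopent-3-en-2-one.

4-fluoro-1-iodopent-3-en-2-one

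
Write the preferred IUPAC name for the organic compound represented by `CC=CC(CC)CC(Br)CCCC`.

The longest chain bearing the multiple bond is 10 carbons long (decane).
A C=C double bond in the chain gives the infix -ene-.
The numbering direction is chosen so that numbering from this end puts the double bond at C-2 rather than C-8.
This places the double bond between C-2 and C-3; a bromo group at C-6; an ethyl group at C-4.
Substituent prefixes are cited in alphabetical order (multiplying prefixes like di-/tri- are ignored for ordering).
The name is 6-bromo-4-ethyldec-2-ene.

6-bromo-4-ethyldec-2-ene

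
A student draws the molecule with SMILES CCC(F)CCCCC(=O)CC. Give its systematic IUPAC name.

Counting along the main chain through the carbonyl gives 10 carbons: the parent is decane.
A ketone (C=O on an internal carbon) is the principal characteristic group, giving the suffix -one.
Number the chain so that numbering from this end puts the carbonyl group at C-3 rather than C-8.
This places the carbonyl at C-3; a fluoro group at C-8.
Assembling the pieces gives 8-fluorodecan-3-one.

8-fluorodecan-3-one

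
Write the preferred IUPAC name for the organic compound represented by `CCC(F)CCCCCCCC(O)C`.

10-fluorododecan-2-ol

Counting along the main chain through the –OH group gives 12 carbons: the parent is dodecane.
The highest-priority functional group is an alcohol (–OH), so the name ends in -ol.
The numbering direction is chosen so that numbering from this end puts the hydroxyl group at C-2 rather than C-11.
This places the hydroxyl at C-2; a fluoro group at C-10.
Putting it together: 10-fluorododecan-2-ol.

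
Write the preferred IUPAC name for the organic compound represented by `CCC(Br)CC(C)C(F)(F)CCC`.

The longest carbon chain is 9 atoms: the parent is nonane.
The numbering direction is chosen so that the substituent locant set {3,5,6,6} is lower than {4,4,5,7} at the first point of difference.
That gives a bromo group at C-3; two fluoro groups at C-6; a methyl group at C-5.
Substituent prefixes are cited in alphabetical order (multiplying prefixes like di-/tri- are ignored for ordering).
Assembling the pieces gives 3-bromo-6,6-difluoro-5-methylnonane.

3-bromo-6,6-difluoro-5-methylnonane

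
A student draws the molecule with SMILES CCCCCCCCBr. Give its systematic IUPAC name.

1-bromooctane

The longest continuous carbon chain has 8 atoms, so the parent hydride is octane.
Choose the numbering such that the substituent locant set {1} is lower than {8} at the first point of difference.
That gives a bromo group at C-1.
Putting it together: 1-bromooctane.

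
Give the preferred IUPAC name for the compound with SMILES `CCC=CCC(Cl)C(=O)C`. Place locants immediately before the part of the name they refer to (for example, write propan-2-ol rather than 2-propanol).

The longest carbon chain that includes the carbonyl and the multiple bond has 8 carbons, so the parent hydride is octane.
A ketone (C=O on an internal carbon) is the principal characteristic group, giving the suffix -one.
The chain contains a C=C double bond, so the unsaturation ending is -ene.
Choose the numbering such that numbering from this end puts the carbonyl group at C-2 rather than C-7.
That gives the carbonyl at C-2; the double bond between C-5 and C-6; a chloro group at C-3.
Assembling the pieces gives 3-chlorooct-5-en-2-one.

3-chlorooct-5-en-2-one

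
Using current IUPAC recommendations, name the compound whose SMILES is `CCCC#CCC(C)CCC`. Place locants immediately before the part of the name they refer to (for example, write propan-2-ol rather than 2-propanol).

The longest chain bearing the multiple bond is 10 carbons long (decane).
A C≡C triple bond in the chain gives the infix -yne-.
Choose the numbering such that numbering from this end puts the triple bond at C-4 rather than C-6.
This places the triple bond between C-4 and C-5; a methyl group at C-7.
Putting it together: 7-methyldec-4-yne.

7-methyldec-4-yne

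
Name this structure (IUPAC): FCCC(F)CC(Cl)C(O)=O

The longest chain bearing the –COOH group is 6 carbons long (hexane).
The principal characteristic group is a carboxylic acid (terminal –COOH), named with the suffix -oic acid.
The numbering direction is chosen so that the carboxylic acid carbon is C-1 by definition.
With this numbering: a chloro group at C-2; fluoro groups at C-4 and C-6.
The substituents are ordered alphabetically, ignoring any di-/tri- multipliers.
Assembling the pieces gives 2-chloro-4,6-difluorohexanoic acid.

2-chloro-4,6-difluorohexanoic acid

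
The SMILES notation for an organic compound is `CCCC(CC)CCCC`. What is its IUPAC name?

4-ethyloctane

The parent chain contains 8 carbons (octane).
Choose the numbering such that the substituent locant set {4} is lower than {5} at the first point of difference.
With this numbering: an ethyl group at C-4.
Assembling the pieces gives 4-ethyloctane.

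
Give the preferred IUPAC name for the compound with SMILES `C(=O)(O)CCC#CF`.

The longest carbon chain that includes the –COOH group and the multiple bond has 5 carbons, so the parent hydride is pentane.
The highest-priority functional group is a carboxylic acid (terminal –COOH), so the name ends in -oic acid.
The chain contains a C≡C triple bond, so the unsaturation ending is -yne.
Number the chain so that the carboxylic acid carbon is C-1 by definition.
With this numbering: the triple bond between C-4 and C-5; a fluoro group at C-5.
The name is 5-fluoropent-4-ynoic acid.

5-fluoropent-4-ynoic acid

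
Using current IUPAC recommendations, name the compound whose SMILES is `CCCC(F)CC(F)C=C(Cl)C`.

2-chloro-4,6-difluoronon-2-ene

Counting along the main chain through the multiple bond gives 9 carbons: the parent is nonane.
The chain contains a C=C double bond, so the unsaturation ending is -ene.
Choose the numbering such that numbering from this end puts the double bond at C-2 rather than C-7.
With this numbering: the double bond between C-2 and C-3; a chloro group at C-2; fluoro groups at C-4 and C-6.
The substituents are ordered alphabetically, ignoring any di-/tri- multipliers.
Putting it together: 2-chloro-4,6-difluoronon-2-ene.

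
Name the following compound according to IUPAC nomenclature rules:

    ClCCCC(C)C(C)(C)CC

The parent chain contains 7 carbons (heptane).
The numbering direction is chosen so that the substituent locant set {1,4,5,5} is lower than {3,3,4,7} at the first point of difference.
This places a chloro group at C-1; methyl groups at C-4 and C-5 (×2).
Substituent prefixes are cited in alphabetical order (multiplying prefixes like di-/tri- are ignored for ordering).
The name is 1-chloro-4,5,5-trimethylheptane.

1-chloro-4,5,5-trimethylheptane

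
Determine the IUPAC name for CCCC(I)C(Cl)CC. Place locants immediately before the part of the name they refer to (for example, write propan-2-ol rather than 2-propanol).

The longest continuous carbon chain has 7 atoms, so the parent hydride is heptane.
Number the chain so that the substituent locant set {3,4} is lower than {4,5} at the first point of difference.
With this numbering: a chloro group at C-3; an iodo group at C-4.
Substituent prefixes are cited in alphabetical order (multiplying prefixes like di-/tri- are ignored for ordering).
The name is 3-chloro-4-iodoheptane.

3-chloro-4-iodoheptane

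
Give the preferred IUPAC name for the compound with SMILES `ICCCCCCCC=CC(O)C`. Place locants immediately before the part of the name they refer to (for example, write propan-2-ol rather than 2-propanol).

The longest carbon chain that includes the –OH group and the multiple bond has 11 carbons, so the parent hydride is undecane.
The highest-priority functional group is an alcohol (–OH), so the name ends in -ol.
The chain contains a C=C double bond, so the unsaturation ending is -ene.
Number the chain so that numbering from this end puts the hydroxyl group at C-2 rather than C-10.
This places the hydroxyl at C-2; the double bond between C-3 and C-4; an iodo group at C-11.
The name is 11-iodoundec-3-en-2-ol.

11-iodoundec-3-en-2-ol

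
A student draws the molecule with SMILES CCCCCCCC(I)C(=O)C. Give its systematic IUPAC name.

The longest chain bearing the carbonyl is 10 carbons long (decane).
The highest-priority functional group is a ketone (C=O on an internal carbon), so the name ends in -one.
Choose the numbering such that numbering from this end puts the carbonyl group at C-2 rather than C-9.
This places the carbonyl at C-2; an iodo group at C-3.
Assembling the pieces gives 3-iododecan-2-one.

3-iododecan-2-one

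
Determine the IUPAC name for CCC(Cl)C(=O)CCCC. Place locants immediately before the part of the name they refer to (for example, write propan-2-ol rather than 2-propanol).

The longest carbon chain that includes the carbonyl has 8 carbons, so the parent hydride is octane.
The principal characteristic group is a ketone (C=O on an internal carbon), named with the suffix -one.
Number the chain so that numbering from this end puts the carbonyl group at C-4 rather than C-5.
This places the carbonyl at C-4; a chloro group at C-3.
Putting it together: 3-chlorooctan-4-one.

3-chlorooctan-4-one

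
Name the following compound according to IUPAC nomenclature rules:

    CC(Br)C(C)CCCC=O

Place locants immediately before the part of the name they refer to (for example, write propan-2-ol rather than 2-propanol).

The longest chain bearing the –CHO group is 7 carbons long (heptane).
The principal characteristic group is an aldehyde (terminal –CHO), named with the suffix -al.
The numbering direction is chosen so that the aldehyde carbon is C-1 by definition.
That gives a bromo group at C-6; a methyl group at C-5.
Substituent prefixes are cited in alphabetical order (multiplying prefixes like di-/tri- are ignored for ordering).
Putting it together: 6-bromo-5-methylheptanal.

6-bromo-5-methylheptanal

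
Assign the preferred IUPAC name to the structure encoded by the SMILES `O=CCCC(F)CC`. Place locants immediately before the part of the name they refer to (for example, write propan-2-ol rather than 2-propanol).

4-fluorohexanal

The longest carbon chain that includes the –CHO group has 6 carbons, so the parent hydride is hexane.
The highest-priority functional group is an aldehyde (terminal –CHO), so the name ends in -al.
Choose the numbering such that the aldehyde carbon is C-1 by definition.
This places a fluoro group at C-4.
Assembling the pieces gives 4-fluorohexanal.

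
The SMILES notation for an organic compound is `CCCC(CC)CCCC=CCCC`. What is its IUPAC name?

9-ethyldodec-4-ene

The longest carbon chain that includes the multiple bond has 12 carbons, so the parent hydride is dodecane.
The chain contains a C=C double bond, so the unsaturation ending is -ene.
The numbering direction is chosen so that numbering from this end puts the double bond at C-4 rather than C-8.
With this numbering: the double bond between C-4 and C-5; an ethyl group at C-9.
The name is 9-ethyldodec-4-ene.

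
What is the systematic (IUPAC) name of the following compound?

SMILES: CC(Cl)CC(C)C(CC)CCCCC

2-chloro-5-ethyl-4-methyldecane

The longest carbon chain is 10 atoms: the parent is decane.
Number the chain so that the substituent locant set {2,4,5} is lower than {6,7,9} at the first point of difference.
This places a chloro group at C-2; an ethyl group at C-5; a methyl group at C-4.
Substituent prefixes are cited in alphabetical order (multiplying prefixes like di-/tri- are ignored for ordering).
The name is 2-chloro-5-ethyl-4-methyldecane.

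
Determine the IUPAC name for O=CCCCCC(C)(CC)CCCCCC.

6-ethyl-6-methyldodecanal

The longest carbon chain that includes the –CHO group has 12 carbons, so the parent hydride is dodecane.
The principal characteristic group is an aldehyde (terminal –CHO), named with the suffix -al.
Number the chain so that the aldehyde carbon is C-1 by definition.
With this numbering: an ethyl group at C-6; a methyl group at C-6.
Prefixes are listed alphabetically: ethyl, methyl.
Putting it together: 6-ethyl-6-methyldodecanal.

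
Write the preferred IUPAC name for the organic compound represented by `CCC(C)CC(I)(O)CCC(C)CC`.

Counting along the main chain through the –OH group gives 10 carbons: the parent is decane.
An alcohol (–OH) is the principal characteristic group, giving the suffix -ol.
The numbering direction is chosen so that numbering from this end puts the hydroxyl group at C-5 rather than C-6.
With this numbering: the hydroxyl at C-5; an iodo group at C-5; methyl groups at C-3 and C-8.
The substituents are ordered alphabetically, ignoring any di-/tri- multipliers.
Putting it together: 5-iodo-3,8-dimethyldecan-5-ol.

5-iodo-3,8-dimethyldecan-5-ol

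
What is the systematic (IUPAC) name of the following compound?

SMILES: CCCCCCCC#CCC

undec-3-yne

The longest chain bearing the multiple bond is 11 carbons long (undecane).
The chain contains a C≡C triple bond, so the unsaturation ending is -yne.
Number the chain so that numbering from this end puts the triple bond at C-3 rather than C-8.
This places the triple bond between C-3 and C-4.
Putting it together: undec-3-yne.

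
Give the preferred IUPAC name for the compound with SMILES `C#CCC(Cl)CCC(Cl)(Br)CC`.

The longest carbon chain that includes the multiple bond has 9 carbons, so the parent hydride is nonane.
There is one C≡C triple bond, indicated by the ending -yne.
The numbering direction is chosen so that numbering from this end puts the triple bond at C-1 rather than C-8.
With this numbering: the triple bond between C-1 and C-2; a bromo group at C-7; chloro groups at C-4 and C-7.
The substituents are ordered alphabetically, ignoring any di-/tri- multipliers.
The name is 7-bromo-4,7-dichloronon-1-yne.

7-bromo-4,7-dichloronon-1-yne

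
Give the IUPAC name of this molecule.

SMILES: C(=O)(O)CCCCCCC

octanoic acid

Counting along the main chain through the –COOH group gives 8 carbons: the parent is octane.
A carboxylic acid (terminal –COOH) is the principal characteristic group, giving the suffix -oic acid.
Choose the numbering such that the carboxylic acid carbon is C-1 by definition.
The name is octanoic acid.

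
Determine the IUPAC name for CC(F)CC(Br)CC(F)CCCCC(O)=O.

8-bromo-6,10-difluoroundecanoic acid

The longest chain bearing the –COOH group is 11 carbons long (undecane).
The principal characteristic group is a carboxylic acid (terminal –COOH), named with the suffix -oic acid.
Choose the numbering such that the carboxylic acid carbon is C-1 by definition.
This places a bromo group at C-8; fluoro groups at C-6 and C-10.
Substituent prefixes are cited in alphabetical order (multiplying prefixes like di-/tri- are ignored for ordering).
Assembling the pieces gives 8-bromo-6,10-difluoroundecanoic acid.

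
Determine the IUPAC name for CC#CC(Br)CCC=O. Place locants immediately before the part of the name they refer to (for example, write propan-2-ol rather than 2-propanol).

Counting along the main chain through the –CHO group and the multiple bond gives 7 carbons: the parent is heptane.
The highest-priority functional group is an aldehyde (terminal –CHO), so the name ends in -al.
The chain contains a C≡C triple bond, so the unsaturation ending is -yne.
Choose the numbering such that the aldehyde carbon is C-1 by definition.
With this numbering: the triple bond between C-5 and C-6; a bromo group at C-4.
The name is 4-bromohept-5-ynal.

4-bromohept-5-ynal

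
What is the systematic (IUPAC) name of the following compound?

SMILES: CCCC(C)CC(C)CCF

The parent chain contains 8 carbons (octane).
The numbering direction is chosen so that the substituent locant set {1,3,5} is lower than {4,6,8} at the first point of difference.
This places a fluoro group at C-1; methyl groups at C-3 and C-5.
The substituents are ordered alphabetically, ignoring any di-/tri- multipliers.
Putting it together: 1-fluoro-3,5-dimethyloctane.

1-fluoro-3,5-dimethyloctane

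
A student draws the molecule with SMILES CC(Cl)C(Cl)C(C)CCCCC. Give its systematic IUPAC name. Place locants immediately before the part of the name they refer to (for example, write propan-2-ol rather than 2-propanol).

2,3-dichloro-4-methylnonane

The longest carbon chain is 9 atoms: the parent is nonane.
The numbering direction is chosen so that the substituent locant set {2,3,4} is lower than {6,7,8} at the first point of difference.
That gives chloro groups at C-2 and C-3; a methyl group at C-4.
Substituent prefixes are cited in alphabetical order (multiplying prefixes like di-/tri- are ignored for ordering).
Assembling the pieces gives 2,3-dichloro-4-methylnonane.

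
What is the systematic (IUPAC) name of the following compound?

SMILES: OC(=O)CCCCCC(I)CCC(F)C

The longest carbon chain that includes the –COOH group has 11 carbons, so the parent hydride is undecane.
A carboxylic acid (terminal –COOH) is the principal characteristic group, giving the suffix -oic acid.
Number the chain so that the carboxylic acid carbon is C-1 by definition.
With this numbering: a fluoro group at C-10; an iodo group at C-7.
Substituent prefixes are cited in alphabetical order (multiplying prefixes like di-/tri- are ignored for ordering).
Assembling the pieces gives 10-fluoro-7-iodoundecanoic acid.

10-fluoro-7-iodoundecanoic acid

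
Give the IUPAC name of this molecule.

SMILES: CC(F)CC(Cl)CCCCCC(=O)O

The longest chain bearing the –COOH group is 10 carbons long (decane).
The highest-priority functional group is a carboxylic acid (terminal –COOH), so the name ends in -oic acid.
The numbering direction is chosen so that the carboxylic acid carbon is C-1 by definition.
With this numbering: a chloro group at C-7; a fluoro group at C-9.
Prefixes are listed alphabetically: chloro, fluoro.
Putting it together: 7-chloro-9-fluorodecanoic acid.

7-chloro-9-fluorodecanoic acid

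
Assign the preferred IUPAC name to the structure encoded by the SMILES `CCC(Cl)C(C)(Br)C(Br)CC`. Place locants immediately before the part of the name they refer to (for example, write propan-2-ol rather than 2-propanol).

The parent chain contains 7 carbons (heptane).
Choose the numbering such that the locant sets are identical either way, so the alphabetically earlier bromo substituent takes the lower locants ({3,4} rather than {4,5}, first differing at 3 vs 4).
With this numbering: bromo groups at C-3 and C-4; a chloro group at C-5; a methyl group at C-4.
Prefixes are listed alphabetically: bromo, chloro, methyl.
Assembling the pieces gives 3,4-dibromo-5-chloro-4-methylheptane.

3,4-dibromo-5-chloro-4-methylheptane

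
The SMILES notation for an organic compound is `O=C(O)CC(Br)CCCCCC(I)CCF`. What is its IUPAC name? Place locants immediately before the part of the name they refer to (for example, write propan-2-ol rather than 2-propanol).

3-bromo-11-fluoro-9-iodoundecanoic acid

The longest chain bearing the –COOH group is 11 carbons long (undecane).
A carboxylic acid (terminal –COOH) is the principal characteristic group, giving the suffix -oic acid.
The numbering direction is chosen so that the carboxylic acid carbon is C-1 by definition.
With this numbering: a bromo group at C-3; a fluoro group at C-11; an iodo group at C-9.
The substituents are ordered alphabetically, ignoring any di-/tri- multipliers.
Putting it together: 3-bromo-11-fluoro-9-iodoundecanoic acid.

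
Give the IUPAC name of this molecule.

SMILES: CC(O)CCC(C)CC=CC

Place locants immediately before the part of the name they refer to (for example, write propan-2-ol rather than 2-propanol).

The longest chain bearing the –OH group and the multiple bond is 9 carbons long (nonane).
The principal characteristic group is an alcohol (–OH), named with the suffix -ol.
There is one C=C double bond, indicated by the ending -ene.
Choose the numbering such that numbering from this end puts the hydroxyl group at C-2 rather than C-8.
With this numbering: the hydroxyl at C-2; the double bond between C-7 and C-8; a methyl group at C-5.
The name is 5-methylnon-7-en-2-ol.

5-methylnon-7-en-2-ol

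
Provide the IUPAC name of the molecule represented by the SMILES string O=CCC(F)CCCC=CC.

Counting along the main chain through the –CHO group and the multiple bond gives 9 carbons: the parent is nonane.
The principal characteristic group is an aldehyde (terminal –CHO), named with the suffix -al.
There is one C=C double bond, indicated by the ending -ene.
Number the chain so that the aldehyde carbon is C-1 by definition.
With this numbering: the double bond between C-7 and C-8; a fluoro group at C-3.
The name is 3-fluoronon-7-enal.

3-fluoronon-7-enal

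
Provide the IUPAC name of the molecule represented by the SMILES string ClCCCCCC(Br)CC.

The longest carbon chain is 8 atoms: the parent is octane.
Choose the numbering such that the substituent locant set {1,6} is lower than {3,8} at the first point of difference.
That gives a bromo group at C-6; a chloro group at C-1.
Substituent prefixes are cited in alphabetical order (multiplying prefixes like di-/tri- are ignored for ordering).
The name is 6-bromo-1-chlorooctane.

6-bromo-1-chlorooctane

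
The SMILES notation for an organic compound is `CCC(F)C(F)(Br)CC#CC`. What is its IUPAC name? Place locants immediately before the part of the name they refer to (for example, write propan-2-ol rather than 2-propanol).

Counting along the main chain through the multiple bond gives 8 carbons: the parent is octane.
There is one C≡C triple bond, indicated by the ending -yne.
The numbering direction is chosen so that numbering from this end puts the triple bond at C-2 rather than C-6.
That gives the triple bond between C-2 and C-3; a bromo group at C-5; fluoro groups at C-5 and C-6.
Substituent prefixes are cited in alphabetical order (multiplying prefixes like di-/tri- are ignored for ordering).
Putting it together: 5-bromo-5,6-difluorooct-2-yne.

5-bromo-5,6-difluorooct-2-yne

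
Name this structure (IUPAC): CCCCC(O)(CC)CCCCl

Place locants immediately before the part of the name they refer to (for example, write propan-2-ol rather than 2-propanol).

The longest chain bearing the –OH group is 8 carbons long (octane).
The principal characteristic group is an alcohol (–OH), named with the suffix -ol.
The numbering direction is chosen so that numbering from this end puts the hydroxyl group at C-4 rather than C-5.
This places the hydroxyl at C-4; a chloro group at C-1; an ethyl group at C-4.
Prefixes are listed alphabetically: chloro, ethyl.
Assembling the pieces gives 1-chloro-4-ethyloctan-4-ol.

1-chloro-4-ethyloctan-4-ol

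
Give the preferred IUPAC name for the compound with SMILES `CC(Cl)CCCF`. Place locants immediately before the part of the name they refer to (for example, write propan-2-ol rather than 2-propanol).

4-chloro-1-fluoropentane

The parent chain contains 5 carbons (pentane).
Choose the numbering such that the substituent locant set {1,4} is lower than {2,5} at the first point of difference.
With this numbering: a chloro group at C-4; a fluoro group at C-1.
Substituent prefixes are cited in alphabetical order (multiplying prefixes like di-/tri- are ignored for ordering).
The name is 4-chloro-1-fluoropentane.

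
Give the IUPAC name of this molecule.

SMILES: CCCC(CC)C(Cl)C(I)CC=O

The longest carbon chain that includes the –CHO group has 8 carbons, so the parent hydride is octane.
An aldehyde (terminal –CHO) is the principal characteristic group, giving the suffix -al.
Number the chain so that the aldehyde carbon is C-1 by definition.
With this numbering: a chloro group at C-4; an ethyl group at C-5; an iodo group at C-3.
Prefixes are listed alphabetically: chloro, ethyl, iodo.
The name is 4-chloro-5-ethyl-3-iodooctanal.

4-chloro-5-ethyl-3-iodooctanal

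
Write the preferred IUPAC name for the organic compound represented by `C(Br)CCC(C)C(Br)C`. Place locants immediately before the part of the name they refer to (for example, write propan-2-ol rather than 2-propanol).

1,5-dibromo-4-methylhexane

The parent chain contains 6 carbons (hexane).
Choose the numbering such that the substituent locant set {1,4,5} is lower than {2,3,6} at the first point of difference.
With this numbering: bromo groups at C-1 and C-5; a methyl group at C-4.
Prefixes are listed alphabetically: bromo, methyl.
Assembling the pieces gives 1,5-dibromo-4-methylhexane.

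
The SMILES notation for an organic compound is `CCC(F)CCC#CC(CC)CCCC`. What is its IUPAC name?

8-ethyl-3-fluorododec-6-yne

The longest carbon chain that includes the multiple bond has 12 carbons, so the parent hydride is dodecane.
A C≡C triple bond in the chain gives the infix -yne-.
Number the chain so that the substituent locant set {3,8} is lower than {5,10} at the first point of difference.
This places the triple bond between C-6 and C-7; an ethyl group at C-8; a fluoro group at C-3.
The substituents are ordered alphabetically, ignoring any di-/tri- multipliers.
Assembling the pieces gives 8-ethyl-3-fluorododec-6-yne.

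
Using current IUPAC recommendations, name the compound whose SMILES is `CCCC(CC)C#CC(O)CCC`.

The longest carbon chain that includes the –OH group and the multiple bond has 10 carbons, so the parent hydride is decane.
The highest-priority functional group is an alcohol (–OH), so the name ends in -ol.
A C≡C triple bond in the chain gives the infix -yne-.
The numbering direction is chosen so that numbering from this end puts the hydroxyl group at C-4 rather than C-7.
That gives the hydroxyl at C-4; the triple bond between C-5 and C-6; an ethyl group at C-7.
The name is 7-ethyldec-5-yn-4-ol.

7-ethyldec-5-yn-4-ol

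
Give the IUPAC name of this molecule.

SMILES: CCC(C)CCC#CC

6-methyloct-2-yne

Counting along the main chain through the multiple bond gives 8 carbons: the parent is octane.
The chain contains a C≡C triple bond, so the unsaturation ending is -yne.
Number the chain so that numbering from this end puts the triple bond at C-2 rather than C-6.
That gives the triple bond between C-2 and C-3; a methyl group at C-6.
Putting it together: 6-methyloct-2-yne.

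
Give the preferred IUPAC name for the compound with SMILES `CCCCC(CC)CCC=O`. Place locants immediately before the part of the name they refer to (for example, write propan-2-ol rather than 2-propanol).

4-ethyloctanal

Counting along the main chain through the –CHO group gives 8 carbons: the parent is octane.
An aldehyde (terminal –CHO) is the principal characteristic group, giving the suffix -al.
Number the chain so that the aldehyde carbon is C-1 by definition.
This places an ethyl group at C-4.
Putting it together: 4-ethyloctanal.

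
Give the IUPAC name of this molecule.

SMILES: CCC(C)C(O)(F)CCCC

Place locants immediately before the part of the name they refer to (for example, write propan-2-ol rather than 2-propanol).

Counting along the main chain through the –OH group gives 8 carbons: the parent is octane.
The principal characteristic group is an alcohol (–OH), named with the suffix -ol.
Choose the numbering such that numbering from this end puts the hydroxyl group at C-4 rather than C-5.
That gives the hydroxyl at C-4; a fluoro group at C-4; a methyl group at C-3.
The substituents are ordered alphabetically, ignoring any di-/tri- multipliers.
The name is 4-fluoro-3-methyloctan-4-ol.

4-fluoro-3-methyloctan-4-ol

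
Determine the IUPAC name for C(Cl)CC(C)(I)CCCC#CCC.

10-chloro-8-iodo-8-methyldec-3-yne

The longest carbon chain that includes the multiple bond has 10 carbons, so the parent hydride is decane.
A C≡C triple bond in the chain gives the infix -yne-.
The numbering direction is chosen so that numbering from this end puts the triple bond at C-3 rather than C-7.
With this numbering: the triple bond between C-3 and C-4; a chloro group at C-10; an iodo group at C-8; a methyl group at C-8.
Substituent prefixes are cited in alphabetical order (multiplying prefixes like di-/tri- are ignored for ordering).
Putting it together: 10-chloro-8-iodo-8-methyldec-3-yne.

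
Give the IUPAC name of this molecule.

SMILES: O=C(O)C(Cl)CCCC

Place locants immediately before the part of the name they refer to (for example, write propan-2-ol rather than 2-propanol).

2-chlorohexanoic acid

The longest chain bearing the –COOH group is 6 carbons long (hexane).
The highest-priority functional group is a carboxylic acid (terminal –COOH), so the name ends in -oic acid.
Choose the numbering such that the carboxylic acid carbon is C-1 by definition.
That gives a chloro group at C-2.
The name is 2-chlorohexanoic acid.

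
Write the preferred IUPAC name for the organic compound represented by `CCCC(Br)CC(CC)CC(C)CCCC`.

The longest continuous carbon chain has 12 atoms, so the parent hydride is dodecane.
Choose the numbering such that the substituent locant set {4,6,8} is lower than {5,7,9} at the first point of difference.
With this numbering: a bromo group at C-4; an ethyl group at C-6; a methyl group at C-8.
The substituents are ordered alphabetically, ignoring any di-/tri- multipliers.
Assembling the pieces gives 4-bromo-6-ethyl-8-methyldodecane.

4-bromo-6-ethyl-8-methyldodecane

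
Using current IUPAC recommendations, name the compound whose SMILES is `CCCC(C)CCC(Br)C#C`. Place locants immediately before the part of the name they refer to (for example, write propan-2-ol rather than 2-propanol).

3-bromo-6-methylnon-1-yne

The longest chain bearing the multiple bond is 9 carbons long (nonane).
A C≡C triple bond in the chain gives the infix -yne-.
Choose the numbering such that numbering from this end puts the triple bond at C-1 rather than C-8.
With this numbering: the triple bond between C-1 and C-2; a bromo group at C-3; a methyl group at C-6.
Prefixes are listed alphabetically: bromo, methyl.
The name is 3-bromo-6-methylnon-1-yne.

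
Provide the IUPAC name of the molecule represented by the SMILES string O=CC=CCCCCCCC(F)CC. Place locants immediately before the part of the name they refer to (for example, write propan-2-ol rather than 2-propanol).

10-fluorododec-2-enal

The longest carbon chain that includes the –CHO group and the multiple bond has 12 carbons, so the parent hydride is dodecane.
The principal characteristic group is an aldehyde (terminal –CHO), named with the suffix -al.
The chain contains a C=C double bond, so the unsaturation ending is -ene.
Choose the numbering such that the aldehyde carbon is C-1 by definition.
With this numbering: the double bond between C-2 and C-3; a fluoro group at C-10.
The name is 10-fluorododec-2-enal.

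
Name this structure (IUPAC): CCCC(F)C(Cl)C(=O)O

2-chloro-3-fluorohexanoic acid

The longest chain bearing the –COOH group is 6 carbons long (hexane).
The principal characteristic group is a carboxylic acid (terminal –COOH), named with the suffix -oic acid.
Choose the numbering such that the carboxylic acid carbon is C-1 by definition.
That gives a chloro group at C-2; a fluoro group at C-3.
The substituents are ordered alphabetically, ignoring any di-/tri- multipliers.
Assembling the pieces gives 2-chloro-3-fluorohexanoic acid.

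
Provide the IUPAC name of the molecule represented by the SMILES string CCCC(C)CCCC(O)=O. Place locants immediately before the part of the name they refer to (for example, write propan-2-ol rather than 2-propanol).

5-methyloctanoic acid

The longest carbon chain that includes the –COOH group has 8 carbons, so the parent hydride is octane.
The principal characteristic group is a carboxylic acid (terminal –COOH), named with the suffix -oic acid.
Number the chain so that the carboxylic acid carbon is C-1 by definition.
This places a methyl group at C-5.
Putting it together: 5-methyloctanoic acid.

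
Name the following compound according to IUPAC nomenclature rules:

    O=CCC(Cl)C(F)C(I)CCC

3-chloro-4-fluoro-5-iodooctanal

The longest chain bearing the –CHO group is 8 carbons long (octane).
The principal characteristic group is an aldehyde (terminal –CHO), named with the suffix -al.
Choose the numbering such that the aldehyde carbon is C-1 by definition.
With this numbering: a chloro group at C-3; a fluoro group at C-4; an iodo group at C-5.
Prefixes are listed alphabetically: chloro, fluoro, iodo.
Assembling the pieces gives 3-chloro-4-fluoro-5-iodooctanal.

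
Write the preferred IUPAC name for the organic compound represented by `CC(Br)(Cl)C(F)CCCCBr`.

1,6-dibromo-6-chloro-5-fluoroheptane

The parent chain contains 7 carbons (heptane).
The numbering direction is chosen so that the substituent locant set {1,5,6,6} is lower than {2,2,3,7} at the first point of difference.
That gives bromo groups at C-1 and C-6; a chloro group at C-6; a fluoro group at C-5.
Substituent prefixes are cited in alphabetical order (multiplying prefixes like di-/tri- are ignored for ordering).
Putting it together: 1,6-dibromo-6-chloro-5-fluoroheptane.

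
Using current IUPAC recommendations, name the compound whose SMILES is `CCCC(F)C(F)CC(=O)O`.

The longest carbon chain that includes the –COOH group has 7 carbons, so the parent hydride is heptane.
The principal characteristic group is a carboxylic acid (terminal –COOH), named with the suffix -oic acid.
The numbering direction is chosen so that the carboxylic acid carbon is C-1 by definition.
This places fluoro groups at C-3 and C-4.
Putting it together: 3,4-difluoroheptanoic acid.

3,4-difluoroheptanoic acid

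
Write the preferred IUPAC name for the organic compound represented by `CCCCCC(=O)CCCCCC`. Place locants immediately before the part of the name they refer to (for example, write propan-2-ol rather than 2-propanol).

dodecan-6-one

The longest carbon chain that includes the carbonyl has 12 carbons, so the parent hydride is dodecane.
A ketone (C=O on an internal carbon) is the principal characteristic group, giving the suffix -one.
Choose the numbering such that numbering from this end puts the carbonyl group at C-6 rather than C-7.
This places the carbonyl at C-6.
Putting it together: dodecan-6-one.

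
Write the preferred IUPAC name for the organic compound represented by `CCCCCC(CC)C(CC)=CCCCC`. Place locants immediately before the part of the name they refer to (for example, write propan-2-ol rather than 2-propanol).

The longest carbon chain that includes the multiple bond has 12 carbons, so the parent hydride is dodecane.
There is one C=C double bond, indicated by the ending -ene.
Number the chain so that numbering from this end puts the double bond at C-5 rather than C-7.
This places the double bond between C-5 and C-6; ethyl groups at C-6 and C-7.
Putting it together: 6,7-diethyldodec-5-ene.

6,7-diethyldodec-5-ene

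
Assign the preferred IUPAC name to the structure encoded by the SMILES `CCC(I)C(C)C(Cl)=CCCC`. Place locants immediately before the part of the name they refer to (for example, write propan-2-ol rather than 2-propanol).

5-chloro-7-iodo-6-methylnon-4-ene

The longest chain bearing the multiple bond is 9 carbons long (nonane).
There is one C=C double bond, indicated by the ending -ene.
Choose the numbering such that numbering from this end puts the double bond at C-4 rather than C-5.
With this numbering: the double bond between C-4 and C-5; a chloro group at C-5; an iodo group at C-7; a methyl group at C-6.
Prefixes are listed alphabetically: chloro, iodo, methyl.
The name is 5-chloro-7-iodo-6-methylnon-4-ene.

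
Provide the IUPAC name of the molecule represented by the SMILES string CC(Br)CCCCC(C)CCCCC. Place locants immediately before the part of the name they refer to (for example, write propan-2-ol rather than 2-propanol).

2-bromo-7-methyldodecane

The longest carbon chain is 12 atoms: the parent is dodecane.
Choose the numbering such that the substituent locant set {2,7} is lower than {6,11} at the first point of difference.
With this numbering: a bromo group at C-2; a methyl group at C-7.
The substituents are ordered alphabetically, ignoring any di-/tri- multipliers.
Putting it together: 2-bromo-7-methyldodecane.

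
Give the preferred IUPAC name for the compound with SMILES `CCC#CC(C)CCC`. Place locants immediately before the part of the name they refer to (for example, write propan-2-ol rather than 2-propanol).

The longest carbon chain that includes the multiple bond has 8 carbons, so the parent hydride is octane.
The chain contains a C≡C triple bond, so the unsaturation ending is -yne.
Choose the numbering such that numbering from this end puts the triple bond at C-3 rather than C-5.
With this numbering: the triple bond between C-3 and C-4; a methyl group at C-5.
Assembling the pieces gives 5-methyloct-3-yne.

5-methyloct-3-yne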